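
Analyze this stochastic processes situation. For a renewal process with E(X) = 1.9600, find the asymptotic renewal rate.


Long-run renewal rate = 1/E(X)
= 1/1.9600
= 0.5102

0.5102


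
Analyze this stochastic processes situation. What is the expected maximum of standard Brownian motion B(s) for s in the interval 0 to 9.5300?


E(max B(s)) = sqrt(2t/pi)
= sqrt(2*9.5300/pi)
= sqrt(6.0670)
= 2.4631

2.4631


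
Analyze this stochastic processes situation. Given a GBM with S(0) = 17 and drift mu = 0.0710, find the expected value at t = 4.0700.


E[S(t)] = S(0) * exp(mu * t)
= 17 * exp(0.0710 * 4.0700)
= 17 * 1.3351
= 22.6959

22.6959


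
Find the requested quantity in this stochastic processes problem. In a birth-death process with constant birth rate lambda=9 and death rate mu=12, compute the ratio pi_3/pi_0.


For birth-death process, pi_n/pi_0 = (lambda/mu)^n
= (9/12)^3
= 0.4219

0.4219


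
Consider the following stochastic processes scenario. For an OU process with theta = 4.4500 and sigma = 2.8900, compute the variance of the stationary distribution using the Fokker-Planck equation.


Stationary variance = sigma^2 / (2*theta)
= 2.8900^2 / (2*4.4500)
= 8.3521 / 8.9000
= 0.9384

0.9384


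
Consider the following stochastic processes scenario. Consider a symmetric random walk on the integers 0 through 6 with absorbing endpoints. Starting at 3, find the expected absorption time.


For symmetric RW on 0,...,N with absorbing barriers, E(i) = i*(N-i)
E(3) = 3 * 3 = 9

9


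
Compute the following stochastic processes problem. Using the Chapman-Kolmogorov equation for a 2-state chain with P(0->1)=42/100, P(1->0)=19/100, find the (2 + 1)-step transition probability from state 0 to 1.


P^3 = P^2 * P^1
Computing via matrix multiplication of the transition matrix.
Entry (0,1) of P^3 = 0.6477

0.6477


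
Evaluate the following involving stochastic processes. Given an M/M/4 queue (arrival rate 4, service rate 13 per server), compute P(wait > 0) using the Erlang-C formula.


a = lambda/mu = 0.3077
rho = a/c = 0.0769
Erlang-C formula applied:
C(c,a) = 2.9743e-04

2.9743e-04


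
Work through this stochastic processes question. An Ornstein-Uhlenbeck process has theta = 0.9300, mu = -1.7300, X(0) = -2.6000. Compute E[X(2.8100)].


E[X(t)] = mu + (X(0) - mu)*exp(-theta*t)
= -1.7300 + (-2.6000 - -1.7300)*exp(-0.9300*2.8100)
= -1.7300 + -0.8700 * 0.0733
= -1.7938

-1.7938


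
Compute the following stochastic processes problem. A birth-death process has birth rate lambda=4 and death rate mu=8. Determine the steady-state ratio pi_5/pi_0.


For birth-death process, pi_n/pi_0 = (lambda/mu)^n
= (4/8)^5
= 0.0312

0.0312


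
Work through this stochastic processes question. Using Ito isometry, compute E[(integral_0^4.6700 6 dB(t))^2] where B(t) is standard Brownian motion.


By Ito isometry: E[(int f dB)^2] = int f^2 dt
= 6^2 * 4.6700
= 36 * 4.6700 = 168.1200

168.1200


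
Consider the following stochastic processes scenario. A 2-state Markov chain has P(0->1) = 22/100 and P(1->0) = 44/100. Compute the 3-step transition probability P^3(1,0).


Computing P^3 by matrix multiplication.
P = [[0.7800, 0.2200], [0.4400, 0.5600]]
After raising P to the power 3:
P^3(1,0) = 0.6405

0.6405


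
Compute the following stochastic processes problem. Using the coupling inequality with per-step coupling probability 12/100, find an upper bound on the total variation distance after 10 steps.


TV distance bound <= (1-delta)^n
= (1 - 0.1200)^10
= 0.8800^10
= 0.2785

0.2785


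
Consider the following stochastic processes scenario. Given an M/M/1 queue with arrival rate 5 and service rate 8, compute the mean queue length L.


rho = 5/8 = 0.6250
L = rho/(1-rho)
= 0.6250/0.3750
= 1.6667

1.6667


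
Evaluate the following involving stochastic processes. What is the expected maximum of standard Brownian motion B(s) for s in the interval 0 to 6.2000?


E(max B(s)) = sqrt(2t/pi)
= sqrt(2*6.2000/pi)
= sqrt(3.9470)
= 1.9867

1.9867


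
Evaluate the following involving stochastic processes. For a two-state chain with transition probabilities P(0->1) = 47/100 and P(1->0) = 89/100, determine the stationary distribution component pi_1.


Stationary distribution: pi_0 = p10/(p01+p10), pi_1 = p01/(p01+p10)
p01 = 0.4700, p10 = 0.8900
pi_1 = 0.3456

0.3456


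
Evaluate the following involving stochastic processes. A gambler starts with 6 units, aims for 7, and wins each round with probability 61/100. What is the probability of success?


Gambler's ruin formula:
r = q/p = 0.3900/0.6100 = 0.6393
P(win) = (1 - r^i)/(1 - r^N)
= (1 - 0.6393^6)/(1 - 0.6393^7)
= 0.9742

0.9742


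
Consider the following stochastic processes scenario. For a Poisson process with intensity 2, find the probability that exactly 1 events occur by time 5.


P(N(t)=k) = (lambda*t)^k * exp(-lambda*t) / k!
lambda*t = 10
= 10^1 * exp(-10) / 1!
= 10 * 4.5400e-05 / 1
= 4.5400e-04

4.5400e-04


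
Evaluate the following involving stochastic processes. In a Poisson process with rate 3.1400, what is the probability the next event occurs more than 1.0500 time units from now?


P(X > t) = exp(-lambda * t)
= exp(-3.1400 * 1.0500)
= exp(-3.2970) = 0.0370

0.0370


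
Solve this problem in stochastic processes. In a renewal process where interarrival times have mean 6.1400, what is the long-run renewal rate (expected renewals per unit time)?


Long-run renewal rate = 1/E(X)
= 1/6.1400
= 0.1629

0.1629


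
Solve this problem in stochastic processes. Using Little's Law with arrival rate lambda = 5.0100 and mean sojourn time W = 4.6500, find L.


Little's Law: L = lambda * W
= 5.0100 * 4.6500
= 23.2965

23.2965


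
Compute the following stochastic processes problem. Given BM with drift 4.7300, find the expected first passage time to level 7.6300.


Expected first passage time = a/mu
= 7.6300/4.7300
= 1.6131

1.6131


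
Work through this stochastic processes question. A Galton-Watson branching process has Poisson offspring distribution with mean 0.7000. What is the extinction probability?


Since mu = 0.7000 <= 1, extinction probability = 1.

1.0000


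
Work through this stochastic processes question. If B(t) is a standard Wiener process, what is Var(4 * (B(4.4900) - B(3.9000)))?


Var(alpha*(B(t)-B(s))) = alpha^2 * (t-s)
= 4^2 * (4.4900 - 3.9000)
= 16 * 0.5900
= 9.4400

9.4400


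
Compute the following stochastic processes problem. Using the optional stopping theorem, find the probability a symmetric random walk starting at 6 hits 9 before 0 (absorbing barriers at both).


By optional stopping theorem: E(M at tau) = M(0) = 6
P(hit 9)*9 + P(hit 0)*0 = 6
P(hit 9) = (6 - 0)/(9 - 0) = 2/3 = 0.6667

0.6667


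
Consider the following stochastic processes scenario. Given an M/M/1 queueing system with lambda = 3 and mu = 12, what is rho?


rho = lambda/mu
= 3/12
= 0.2500

0.2500


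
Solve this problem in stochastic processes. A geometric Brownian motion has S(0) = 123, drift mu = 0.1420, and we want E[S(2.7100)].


E[S(t)] = S(0) * exp(mu * t)
= 123 * exp(0.1420 * 2.7100)
= 123 * 1.4693
= 180.7300

180.7300


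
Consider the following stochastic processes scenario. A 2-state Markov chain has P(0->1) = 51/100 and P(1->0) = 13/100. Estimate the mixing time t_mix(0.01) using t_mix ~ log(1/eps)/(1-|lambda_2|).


lambda_2 = |1 - p01 - p10| = |1 - 0.5100 - 0.1300| = 0.3600
t_mix ~ log(1/eps)/(1 - |lambda_2|)
= log(100)/(1 - 0.3600) = 4.6052/0.6400
= 7.1956

7.1956


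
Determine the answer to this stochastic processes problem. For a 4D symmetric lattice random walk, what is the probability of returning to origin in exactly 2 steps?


P(return in 2 steps) = P(reverse first step) = 1/(2d)
= 1/8
= 0.1250

0.1250


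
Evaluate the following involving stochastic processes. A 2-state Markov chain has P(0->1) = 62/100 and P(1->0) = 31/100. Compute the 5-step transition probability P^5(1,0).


Computing P^5 by matrix multiplication.
P = [[0.3800, 0.6200], [0.3100, 0.6900]]
After raising P to the power 5:
P^5(1,0) = 0.3333

0.3333


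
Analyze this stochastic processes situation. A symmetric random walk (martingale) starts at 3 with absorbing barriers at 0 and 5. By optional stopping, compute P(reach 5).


By optional stopping theorem: E(M at tau) = M(0) = 3
P(hit 5)*5 + P(hit 0)*0 = 3
P(hit 5) = (3 - 0)/(5 - 0) = 3/5 = 0.6000

0.6000


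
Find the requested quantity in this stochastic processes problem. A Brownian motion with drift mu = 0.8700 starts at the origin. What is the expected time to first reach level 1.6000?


Expected first passage time = a/mu
= 1.6000/0.8700
= 1.8391

1.8391


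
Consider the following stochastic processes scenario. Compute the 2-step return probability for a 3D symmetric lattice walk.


P(return in 2 steps) = P(reverse first step) = 1/(2d)
= 1/6
= 0.1667

0.1667


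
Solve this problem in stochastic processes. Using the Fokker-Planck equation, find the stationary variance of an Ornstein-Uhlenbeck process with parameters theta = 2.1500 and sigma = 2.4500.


Stationary variance = sigma^2 / (2*theta)
= 2.4500^2 / (2*2.1500)
= 6.0025 / 4.3000
= 1.3959

1.3959


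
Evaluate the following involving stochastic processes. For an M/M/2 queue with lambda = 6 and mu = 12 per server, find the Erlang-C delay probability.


a = lambda/mu = 0.5000
rho = a/c = 0.2500
Erlang-C formula applied:
C(c,a) = 0.1000

0.1000


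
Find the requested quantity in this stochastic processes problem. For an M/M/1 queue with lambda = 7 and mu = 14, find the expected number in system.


rho = 7/14 = 0.5000
L = rho/(1-rho)
= 0.5000/0.5000
= 1.0000

1.0000


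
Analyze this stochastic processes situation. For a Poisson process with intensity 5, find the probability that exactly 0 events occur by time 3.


P(N(t)=k) = (lambda*t)^k * exp(-lambda*t) / k!
lambda*t = 15
= 15^0 * exp(-15) / 0!
= 1 * 3.0590e-07 / 1
= 3.0590e-07

3.0590e-07


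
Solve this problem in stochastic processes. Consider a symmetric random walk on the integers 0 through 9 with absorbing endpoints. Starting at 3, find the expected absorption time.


For symmetric RW on 0,...,N with absorbing barriers, E(i) = i*(N-i)
E(3) = 3 * 6 = 18

18


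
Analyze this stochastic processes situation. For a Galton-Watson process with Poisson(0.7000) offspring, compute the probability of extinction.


Since mu = 0.7000 <= 1, extinction probability = 1.

1.0000


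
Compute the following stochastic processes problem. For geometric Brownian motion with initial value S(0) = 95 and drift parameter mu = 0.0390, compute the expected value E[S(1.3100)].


E[S(t)] = S(0) * exp(mu * t)
= 95 * exp(0.0390 * 1.3100)
= 95 * 1.0524
= 99.9797

99.9797


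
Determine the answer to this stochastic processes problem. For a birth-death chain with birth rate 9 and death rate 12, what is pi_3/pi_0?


For birth-death process, pi_n/pi_0 = (lambda/mu)^n
= (9/12)^3
= 0.4219

0.4219


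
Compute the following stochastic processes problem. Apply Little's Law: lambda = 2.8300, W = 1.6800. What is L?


Little's Law: L = lambda * W
= 2.8300 * 1.6800
= 4.7544

4.7544


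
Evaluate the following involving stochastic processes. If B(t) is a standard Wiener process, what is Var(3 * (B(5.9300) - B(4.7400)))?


Var(alpha*(B(t)-B(s))) = alpha^2 * (t-s)
= 3^2 * (5.9300 - 4.7400)
= 9 * 1.1900
= 10.7100

10.7100


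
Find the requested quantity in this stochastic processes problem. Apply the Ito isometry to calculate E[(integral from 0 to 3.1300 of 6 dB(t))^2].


By Ito isometry: E[(int f dB)^2] = int f^2 dt
= 6^2 * 3.1300
= 36 * 3.1300 = 112.6800

112.6800


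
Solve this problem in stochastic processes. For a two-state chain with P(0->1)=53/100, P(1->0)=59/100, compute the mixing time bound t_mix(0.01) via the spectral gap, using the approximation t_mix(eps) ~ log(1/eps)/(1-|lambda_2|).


lambda_2 = |1 - p01 - p10| = |1 - 0.5300 - 0.5900| = 0.1200
t_mix ~ log(1/eps)/(1 - |lambda_2|)
= log(100)/(1 - 0.1200) = 4.6052/0.8800
= 5.2331

5.2331


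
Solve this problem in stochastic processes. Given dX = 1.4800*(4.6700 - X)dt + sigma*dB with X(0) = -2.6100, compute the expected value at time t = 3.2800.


E[X(t)] = mu + (X(0) - mu)*exp(-theta*t)
= 4.6700 + (-2.6100 - 4.6700)*exp(-1.4800*3.2800)
= 4.6700 + -7.2800 * 0.0078
= 4.6133

4.6133


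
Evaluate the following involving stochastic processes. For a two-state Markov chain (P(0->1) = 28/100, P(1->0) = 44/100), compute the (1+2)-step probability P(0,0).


P^3 = P^1 * P^2
Computing via matrix multiplication of the transition matrix.
Entry (0,0) of P^3 = 0.6196

0.6196


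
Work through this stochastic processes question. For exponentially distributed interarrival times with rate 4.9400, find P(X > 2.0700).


P(X > t) = exp(-lambda * t)
= exp(-4.9400 * 2.0700)
= exp(-10.2258) = 3.6224e-05

3.6224e-05


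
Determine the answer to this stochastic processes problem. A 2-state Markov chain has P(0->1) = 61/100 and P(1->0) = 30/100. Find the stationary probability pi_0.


Stationary distribution: pi_0 = p10/(p01+p10), pi_1 = p01/(p01+p10)
p01 = 0.6100, p10 = 0.3000
pi_0 = 0.3297

0.3297


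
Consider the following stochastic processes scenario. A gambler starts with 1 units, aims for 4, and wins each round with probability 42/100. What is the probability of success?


Gambler's ruin formula:
r = q/p = 0.5800/0.4200 = 1.3810
P(win) = (1 - r^i)/(1 - r^N)
= (1 - 1.3810^1)/(1 - 1.3810^4)
= 0.1445

0.1445


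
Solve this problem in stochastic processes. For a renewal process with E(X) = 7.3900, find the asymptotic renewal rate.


Long-run renewal rate = 1/E(X)
= 1/7.3900
= 0.1353

0.1353


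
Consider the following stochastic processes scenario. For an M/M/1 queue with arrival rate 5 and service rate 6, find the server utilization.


rho = lambda/mu
= 5/6
= 0.8333

0.8333


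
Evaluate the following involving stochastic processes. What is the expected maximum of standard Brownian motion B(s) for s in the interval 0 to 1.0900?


E(max B(s)) = sqrt(2t/pi)
= sqrt(2*1.0900/pi)
= sqrt(0.6939)
= 0.8330

0.8330


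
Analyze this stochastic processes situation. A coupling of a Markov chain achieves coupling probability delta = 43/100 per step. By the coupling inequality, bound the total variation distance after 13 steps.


TV distance bound <= (1-delta)^n
= (1 - 0.4300)^13
= 0.5700^13
= 6.7046e-04

6.7046e-04


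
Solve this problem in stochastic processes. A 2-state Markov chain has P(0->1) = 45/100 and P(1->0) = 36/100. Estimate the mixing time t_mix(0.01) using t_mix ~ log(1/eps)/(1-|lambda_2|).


lambda_2 = |1 - p01 - p10| = |1 - 0.4500 - 0.3600| = 0.1900
t_mix ~ log(1/eps)/(1 - |lambda_2|)
= log(100)/(1 - 0.1900) = 4.6052/0.8100
= 5.6854

5.6854


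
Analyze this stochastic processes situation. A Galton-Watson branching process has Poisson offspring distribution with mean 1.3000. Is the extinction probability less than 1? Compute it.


Since mu = 1.3000 > 1, extinction prob q < 1.
Solve s = exp(mu*(s-1)) iteratively.
q = 0.5770

0.5770


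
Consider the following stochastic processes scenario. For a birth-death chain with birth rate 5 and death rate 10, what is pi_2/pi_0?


For birth-death process, pi_n/pi_0 = (lambda/mu)^n
= (5/10)^2
= 0.2500

0.2500


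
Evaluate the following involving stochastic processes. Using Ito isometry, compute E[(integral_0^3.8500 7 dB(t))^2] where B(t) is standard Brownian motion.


By Ito isometry: E[(int f dB)^2] = int f^2 dt
= 7^2 * 3.8500
= 49 * 3.8500 = 188.6500

188.6500


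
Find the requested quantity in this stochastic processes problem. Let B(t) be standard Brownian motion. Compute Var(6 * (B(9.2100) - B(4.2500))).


Var(alpha*(B(t)-B(s))) = alpha^2 * (t-s)
= 6^2 * (9.2100 - 4.2500)
= 36 * 4.9600
= 178.5600

178.5600


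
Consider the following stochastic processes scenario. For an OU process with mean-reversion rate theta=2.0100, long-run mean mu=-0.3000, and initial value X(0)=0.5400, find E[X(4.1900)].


E[X(t)] = mu + (X(0) - mu)*exp(-theta*t)
= -0.3000 + (0.5400 - -0.3000)*exp(-2.0100*4.1900)
= -0.3000 + 0.8400 * 2.2000e-04
= -0.2998

-0.2998


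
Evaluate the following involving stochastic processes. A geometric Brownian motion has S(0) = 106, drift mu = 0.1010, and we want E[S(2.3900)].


E[S(t)] = S(0) * exp(mu * t)
= 106 * exp(0.1010 * 2.3900)
= 106 * 1.2730
= 134.9398

134.9398


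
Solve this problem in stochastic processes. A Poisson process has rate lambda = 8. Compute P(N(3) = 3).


P(N(t)=k) = (lambda*t)^k * exp(-lambda*t) / k!
lambda*t = 24
= 24^3 * exp(-24) / 3!
= 13824 * 3.7751e-11 / 6
= 8.6979e-08

8.6979e-08


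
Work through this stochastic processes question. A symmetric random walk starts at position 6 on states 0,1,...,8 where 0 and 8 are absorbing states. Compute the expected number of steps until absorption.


For symmetric RW on 0,...,N with absorbing barriers, E(i) = i*(N-i)
E(6) = 6 * 2 = 12

12


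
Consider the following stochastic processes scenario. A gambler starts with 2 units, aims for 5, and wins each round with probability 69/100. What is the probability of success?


Gambler's ruin formula:
r = q/p = 0.3100/0.6900 = 0.4493
P(win) = (1 - r^i)/(1 - r^N)
= (1 - 0.4493^2)/(1 - 0.4493^5)
= 0.8130

0.8130


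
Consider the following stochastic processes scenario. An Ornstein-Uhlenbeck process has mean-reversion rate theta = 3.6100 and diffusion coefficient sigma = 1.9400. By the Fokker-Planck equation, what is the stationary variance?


Stationary variance = sigma^2 / (2*theta)
= 1.9400^2 / (2*3.6100)
= 3.7636 / 7.2200
= 0.5213

0.5213


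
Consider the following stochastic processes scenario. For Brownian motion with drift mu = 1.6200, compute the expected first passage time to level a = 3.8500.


Expected first passage time = a/mu
= 3.8500/1.6200
= 2.3765

2.3765


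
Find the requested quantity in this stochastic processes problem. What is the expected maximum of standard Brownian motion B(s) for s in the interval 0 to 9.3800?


E(max B(s)) = sqrt(2t/pi)
= sqrt(2*9.3800/pi)
= sqrt(5.9715)
= 2.4437

2.4437


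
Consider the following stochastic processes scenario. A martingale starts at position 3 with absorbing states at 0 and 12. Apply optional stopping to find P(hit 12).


By optional stopping theorem: E(M at tau) = M(0) = 3
P(hit 12)*12 + P(hit 0)*0 = 3
P(hit 12) = (3 - 0)/(12 - 0) = 1/4 = 0.2500

0.2500


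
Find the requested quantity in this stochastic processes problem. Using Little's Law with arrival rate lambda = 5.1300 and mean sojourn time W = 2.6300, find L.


Little's Law: L = lambda * W
= 5.1300 * 2.6300
= 13.4919

13.4919


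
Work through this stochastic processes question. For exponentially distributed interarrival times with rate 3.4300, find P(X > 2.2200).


P(X > t) = exp(-lambda * t)
= exp(-3.4300 * 2.2200)
= exp(-7.6146) = 4.9320e-04

4.9320e-04


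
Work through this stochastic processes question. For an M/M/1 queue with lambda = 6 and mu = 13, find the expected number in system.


rho = 6/13 = 0.4615
L = rho/(1-rho)
= 0.4615/0.5385
= 0.8571

0.8571


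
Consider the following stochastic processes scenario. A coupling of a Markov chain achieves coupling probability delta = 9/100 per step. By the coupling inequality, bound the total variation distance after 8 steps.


TV distance bound <= (1-delta)^n
= (1 - 0.0900)^8
= 0.9100^8
= 0.4703

0.4703


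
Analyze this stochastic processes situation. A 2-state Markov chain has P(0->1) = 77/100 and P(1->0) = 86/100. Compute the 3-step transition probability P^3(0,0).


Computing P^3 by matrix multiplication.
P = [[0.2300, 0.7700], [0.8600, 0.1400]]
After raising P to the power 3:
P^3(0,0) = 0.4095

0.4095


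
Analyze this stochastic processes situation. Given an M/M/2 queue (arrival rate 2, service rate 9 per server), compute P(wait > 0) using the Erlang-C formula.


a = lambda/mu = 0.2222
rho = a/c = 0.1111
Erlang-C formula applied:
C(c,a) = 0.0222

0.0222


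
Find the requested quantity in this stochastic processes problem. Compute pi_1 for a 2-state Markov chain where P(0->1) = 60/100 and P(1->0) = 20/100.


Stationary distribution: pi_0 = p10/(p01+p10), pi_1 = p01/(p01+p10)
p01 = 0.6000, p10 = 0.2000
pi_1 = 0.7500

0.7500


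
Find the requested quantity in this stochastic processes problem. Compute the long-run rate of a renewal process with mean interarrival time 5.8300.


Long-run renewal rate = 1/E(X)
= 1/5.8300
= 0.1715

0.1715


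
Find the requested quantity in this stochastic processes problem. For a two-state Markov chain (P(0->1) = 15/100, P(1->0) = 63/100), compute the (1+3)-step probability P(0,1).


P^4 = P^1 * P^3
Computing via matrix multiplication of the transition matrix.
Entry (0,1) of P^4 = 0.1919

0.1919


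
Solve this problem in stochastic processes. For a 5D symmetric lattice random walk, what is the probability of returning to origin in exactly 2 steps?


P(return in 2 steps) = P(reverse first step) = 1/(2d)
= 1/10
= 0.1000

0.1000


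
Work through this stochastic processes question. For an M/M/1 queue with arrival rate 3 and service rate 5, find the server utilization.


rho = lambda/mu
= 3/5
= 0.6000

0.6000


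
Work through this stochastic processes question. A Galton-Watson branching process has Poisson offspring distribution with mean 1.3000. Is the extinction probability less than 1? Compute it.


Since mu = 1.3000 > 1, extinction prob q < 1.
Solve s = exp(mu*(s-1)) iteratively.
q = 0.5770

0.5770


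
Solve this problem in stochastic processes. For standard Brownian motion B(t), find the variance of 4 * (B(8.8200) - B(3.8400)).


Var(alpha*(B(t)-B(s))) = alpha^2 * (t-s)
= 4^2 * (8.8200 - 3.8400)
= 16 * 4.9800
= 79.6800

79.6800


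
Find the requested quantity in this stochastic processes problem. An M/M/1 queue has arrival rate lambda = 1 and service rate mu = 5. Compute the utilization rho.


rho = lambda/mu
= 1/5
= 0.2000

0.2000


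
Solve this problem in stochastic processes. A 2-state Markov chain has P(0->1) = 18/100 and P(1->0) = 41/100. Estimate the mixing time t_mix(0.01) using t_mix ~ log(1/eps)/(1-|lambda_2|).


lambda_2 = |1 - p01 - p10| = |1 - 0.1800 - 0.4100| = 0.4100
t_mix ~ log(1/eps)/(1 - |lambda_2|)
= log(100)/(1 - 0.4100) = 4.6052/0.5900
= 7.8054

7.8054


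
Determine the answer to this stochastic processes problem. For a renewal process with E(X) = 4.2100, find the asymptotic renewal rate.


Long-run renewal rate = 1/E(X)
= 1/4.2100
= 0.2375

0.2375


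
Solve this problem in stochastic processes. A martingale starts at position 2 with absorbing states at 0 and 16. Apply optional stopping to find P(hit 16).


By optional stopping theorem: E(M at tau) = M(0) = 2
P(hit 16)*16 + P(hit 0)*0 = 2
P(hit 16) = (2 - 0)/(16 - 0) = 1/8 = 0.1250

0.1250


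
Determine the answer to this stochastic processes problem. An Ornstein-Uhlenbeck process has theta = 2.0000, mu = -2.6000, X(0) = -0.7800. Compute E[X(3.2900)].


E[X(t)] = mu + (X(0) - mu)*exp(-theta*t)
= -2.6000 + (-0.7800 - -2.6000)*exp(-2.0000*3.2900)
= -2.6000 + 1.8200 * 0.0014
= -2.5975

-2.5975


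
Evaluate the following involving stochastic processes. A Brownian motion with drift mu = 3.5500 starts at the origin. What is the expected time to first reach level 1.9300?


Expected first passage time = a/mu
= 1.9300/3.5500
= 0.5437

0.5437


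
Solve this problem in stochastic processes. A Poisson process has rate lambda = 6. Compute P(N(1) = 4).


P(N(t)=k) = (lambda*t)^k * exp(-lambda*t) / k!
lambda*t = 6
= 6^4 * exp(-6) / 4!
= 1296 * 0.0025 / 24
= 0.1339

0.1339


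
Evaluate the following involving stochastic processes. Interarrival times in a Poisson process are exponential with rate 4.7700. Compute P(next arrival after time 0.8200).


P(X > t) = exp(-lambda * t)
= exp(-4.7700 * 0.8200)
= exp(-3.9114) = 0.0200

0.0200


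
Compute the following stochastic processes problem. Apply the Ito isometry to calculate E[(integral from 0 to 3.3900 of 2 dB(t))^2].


By Ito isometry: E[(int f dB)^2] = int f^2 dt
= 2^2 * 3.3900
= 4 * 3.3900 = 13.5600

13.5600


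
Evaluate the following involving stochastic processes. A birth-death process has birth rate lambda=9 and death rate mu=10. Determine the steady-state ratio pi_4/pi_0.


For birth-death process, pi_n/pi_0 = (lambda/mu)^n
= (9/10)^4
= 0.6561

0.6561


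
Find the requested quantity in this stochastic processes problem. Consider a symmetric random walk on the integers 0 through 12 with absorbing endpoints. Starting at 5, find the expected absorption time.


For symmetric RW on 0,...,N with absorbing barriers, E(i) = i*(N-i)
E(5) = 5 * 7 = 35

35


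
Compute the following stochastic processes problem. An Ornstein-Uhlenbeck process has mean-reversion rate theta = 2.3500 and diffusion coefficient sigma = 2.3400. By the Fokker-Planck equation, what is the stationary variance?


Stationary variance = sigma^2 / (2*theta)
= 2.3400^2 / (2*2.3500)
= 5.4756 / 4.7000
= 1.1650

1.1650


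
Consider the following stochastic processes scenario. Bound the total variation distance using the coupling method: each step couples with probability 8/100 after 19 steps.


TV distance bound <= (1-delta)^n
= (1 - 0.0800)^19
= 0.9200^19
= 0.2051

0.2051


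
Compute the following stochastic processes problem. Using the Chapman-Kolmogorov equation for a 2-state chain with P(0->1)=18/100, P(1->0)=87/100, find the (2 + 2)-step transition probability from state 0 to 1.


P^4 = P^2 * P^2
Computing via matrix multiplication of the transition matrix.
Entry (0,1) of P^4 = 0.1714

0.1714


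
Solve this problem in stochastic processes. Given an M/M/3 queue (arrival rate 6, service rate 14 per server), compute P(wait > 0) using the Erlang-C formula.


a = lambda/mu = 0.4286
rho = a/c = 0.1429
Erlang-C formula applied:
C(c,a) = 0.0100

0.0100


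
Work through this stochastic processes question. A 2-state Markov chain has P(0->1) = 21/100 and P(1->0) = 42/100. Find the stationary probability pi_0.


Stationary distribution: pi_0 = p10/(p01+p10), pi_1 = p01/(p01+p10)
p01 = 0.2100, p10 = 0.4200
pi_0 = 0.6667

0.6667


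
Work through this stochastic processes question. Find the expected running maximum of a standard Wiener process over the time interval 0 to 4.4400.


E(max B(s)) = sqrt(2t/pi)
= sqrt(2*4.4400/pi)
= sqrt(2.8266)
= 1.6812

1.6812


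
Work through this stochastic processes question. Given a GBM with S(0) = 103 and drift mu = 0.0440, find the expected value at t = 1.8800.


E[S(t)] = S(0) * exp(mu * t)
= 103 * exp(0.0440 * 1.8800)
= 103 * 1.0862
= 111.8825

111.8825


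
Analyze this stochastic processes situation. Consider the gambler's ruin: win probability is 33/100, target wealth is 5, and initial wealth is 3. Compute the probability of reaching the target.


Gambler's ruin formula:
r = q/p = 0.6700/0.3300 = 2.0303
P(win) = (1 - r^i)/(1 - r^N)
= (1 - 2.0303^3)/(1 - 2.0303^5)
= 0.2200

0.2200


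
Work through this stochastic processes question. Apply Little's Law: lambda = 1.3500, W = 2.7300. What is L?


Little's Law: L = lambda * W
= 1.3500 * 2.7300
= 3.6855

3.6855


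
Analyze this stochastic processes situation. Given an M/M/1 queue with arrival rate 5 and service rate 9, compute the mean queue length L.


rho = 5/9 = 0.5556
L = rho/(1-rho)
= 0.5556/0.4444
= 1.2500

1.2500


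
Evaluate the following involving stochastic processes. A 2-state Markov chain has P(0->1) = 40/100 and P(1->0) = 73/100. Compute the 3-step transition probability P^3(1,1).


Computing P^3 by matrix multiplication.
P = [[0.6000, 0.4000], [0.7300, 0.2700]]
After raising P to the power 3:
P^3(1,1) = 0.3526

0.3526


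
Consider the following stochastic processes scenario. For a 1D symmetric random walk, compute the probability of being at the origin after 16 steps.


P(S(16) = 0) = C(16,8) / 4^8
= 12870 / 65536
= 0.1964

0.1964


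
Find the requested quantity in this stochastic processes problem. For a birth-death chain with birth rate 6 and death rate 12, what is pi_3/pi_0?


For birth-death process, pi_n/pi_0 = (lambda/mu)^n
= (6/12)^3
= 0.1250

0.1250


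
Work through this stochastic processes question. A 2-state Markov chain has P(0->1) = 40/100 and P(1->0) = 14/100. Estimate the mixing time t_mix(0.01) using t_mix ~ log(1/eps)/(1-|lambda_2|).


lambda_2 = |1 - p01 - p10| = |1 - 0.4000 - 0.1400| = 0.4600
t_mix ~ log(1/eps)/(1 - |lambda_2|)
= log(100)/(1 - 0.4600) = 4.6052/0.5400
= 8.5281

8.5281


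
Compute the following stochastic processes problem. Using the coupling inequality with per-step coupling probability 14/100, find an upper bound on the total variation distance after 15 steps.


TV distance bound <= (1-delta)^n
= (1 - 0.1400)^15
= 0.8600^15
= 0.1041

0.1041


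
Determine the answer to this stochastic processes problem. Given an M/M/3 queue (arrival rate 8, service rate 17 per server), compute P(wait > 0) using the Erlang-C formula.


a = lambda/mu = 0.4706
rho = a/c = 0.1569
Erlang-C formula applied:
C(c,a) = 0.0129

0.0129


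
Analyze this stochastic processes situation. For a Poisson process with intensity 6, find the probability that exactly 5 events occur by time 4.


P(N(t)=k) = (lambda*t)^k * exp(-lambda*t) / k!
lambda*t = 24
= 24^5 * exp(-24) / 5!
= 7962624 * 3.7751e-11 / 120
= 2.5050e-06

2.5050e-06


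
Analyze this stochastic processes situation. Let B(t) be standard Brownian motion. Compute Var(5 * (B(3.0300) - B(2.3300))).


Var(alpha*(B(t)-B(s))) = alpha^2 * (t-s)
= 5^2 * (3.0300 - 2.3300)
= 25 * 0.7000
= 17.5000

17.5000


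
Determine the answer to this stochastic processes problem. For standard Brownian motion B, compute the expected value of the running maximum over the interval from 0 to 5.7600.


E(max B(s)) = sqrt(2t/pi)
= sqrt(2*5.7600/pi)
= sqrt(3.6669)
= 1.9149

1.9149


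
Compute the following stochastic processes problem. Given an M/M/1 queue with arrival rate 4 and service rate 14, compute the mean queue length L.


rho = 4/14 = 0.2857
L = rho/(1-rho)
= 0.2857/0.7143
= 0.4000

0.4000


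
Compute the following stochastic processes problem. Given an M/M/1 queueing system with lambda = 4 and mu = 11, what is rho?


rho = lambda/mu
= 4/11
= 0.3636

0.3636


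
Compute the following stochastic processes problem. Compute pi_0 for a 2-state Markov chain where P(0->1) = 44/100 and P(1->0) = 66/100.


Stationary distribution: pi_0 = p10/(p01+p10), pi_1 = p01/(p01+p10)
p01 = 0.4400, p10 = 0.6600
pi_0 = 0.6000

0.6000


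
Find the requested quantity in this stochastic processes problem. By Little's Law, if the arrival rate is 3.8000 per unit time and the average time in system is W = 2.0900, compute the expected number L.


Little's Law: L = lambda * W
= 3.8000 * 2.0900
= 7.9420

7.9420


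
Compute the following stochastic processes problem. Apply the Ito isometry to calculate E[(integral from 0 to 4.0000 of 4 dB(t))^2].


By Ito isometry: E[(int f dB)^2] = int f^2 dt
= 4^2 * 4.0000
= 16 * 4.0000 = 64.0000

64.0000


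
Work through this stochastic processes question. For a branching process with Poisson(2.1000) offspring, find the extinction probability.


Since mu = 2.1000 > 1, extinction prob q < 1.
Solve s = exp(mu*(s-1)) iteratively.
q = 0.1779

0.1779


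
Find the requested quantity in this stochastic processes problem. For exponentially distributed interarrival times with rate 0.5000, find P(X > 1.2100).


P(X > t) = exp(-lambda * t)
= exp(-0.5000 * 1.2100)
= exp(-0.6050) = 0.5461

0.5461


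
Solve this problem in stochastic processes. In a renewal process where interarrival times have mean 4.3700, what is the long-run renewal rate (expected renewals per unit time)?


Long-run renewal rate = 1/E(X)
= 1/4.3700
= 0.2288

0.2288


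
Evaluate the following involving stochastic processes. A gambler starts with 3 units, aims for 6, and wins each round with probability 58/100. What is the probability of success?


Gambler's ruin formula:
r = q/p = 0.4200/0.5800 = 0.7241
P(win) = (1 - r^i)/(1 - r^N)
= (1 - 0.7241^3)/(1 - 0.7241^6)
= 0.7248

0.7248


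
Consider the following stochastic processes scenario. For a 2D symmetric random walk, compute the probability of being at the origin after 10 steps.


P = C(10,5)^2 / 4^10
= 252^2 / 1048576
= 63504 / 1048576
= 0.0606

0.0606


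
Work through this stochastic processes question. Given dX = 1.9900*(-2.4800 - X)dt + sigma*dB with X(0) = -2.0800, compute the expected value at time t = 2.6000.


E[X(t)] = mu + (X(0) - mu)*exp(-theta*t)
= -2.4800 + (-2.0800 - -2.4800)*exp(-1.9900*2.6000)
= -2.4800 + 0.4000 * 0.0057
= -2.4777

-2.4777


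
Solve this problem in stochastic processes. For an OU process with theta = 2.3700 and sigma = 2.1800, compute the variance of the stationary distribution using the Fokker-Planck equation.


Stationary variance = sigma^2 / (2*theta)
= 2.1800^2 / (2*2.3700)
= 4.7524 / 4.7400
= 1.0026

1.0026


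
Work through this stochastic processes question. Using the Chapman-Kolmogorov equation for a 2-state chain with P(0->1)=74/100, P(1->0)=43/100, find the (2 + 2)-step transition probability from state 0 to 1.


P^4 = P^2 * P^2
Computing via matrix multiplication of the transition matrix.
Entry (0,1) of P^4 = 0.6320

0.6320


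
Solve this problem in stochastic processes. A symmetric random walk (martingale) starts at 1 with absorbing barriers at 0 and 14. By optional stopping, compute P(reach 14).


By optional stopping theorem: E(M at tau) = M(0) = 1
P(hit 14)*14 + P(hit 0)*0 = 1
P(hit 14) = (1 - 0)/(14 - 0) = 1/14 = 0.0714

0.0714


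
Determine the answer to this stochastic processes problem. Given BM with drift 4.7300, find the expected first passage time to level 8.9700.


Expected first passage time = a/mu
= 8.9700/4.7300
= 1.8964

1.8964


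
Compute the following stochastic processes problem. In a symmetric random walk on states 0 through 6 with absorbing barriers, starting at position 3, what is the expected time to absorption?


For symmetric RW on 0,...,N with absorbing barriers, E(i) = i*(N-i)
E(3) = 3 * 3 = 9

9


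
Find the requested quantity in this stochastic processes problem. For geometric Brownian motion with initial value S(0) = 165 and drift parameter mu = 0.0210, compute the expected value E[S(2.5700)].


E[S(t)] = S(0) * exp(mu * t)
= 165 * exp(0.0210 * 2.5700)
= 165 * 1.0555
= 174.1497

174.1497


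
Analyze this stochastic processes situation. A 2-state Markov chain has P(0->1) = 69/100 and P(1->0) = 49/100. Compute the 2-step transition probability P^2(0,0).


Computing P^2 by matrix multiplication.
P = [[0.3100, 0.6900], [0.4900, 0.5100]]
After raising P to the power 2:
P^2(0,0) = 0.4342

0.4342


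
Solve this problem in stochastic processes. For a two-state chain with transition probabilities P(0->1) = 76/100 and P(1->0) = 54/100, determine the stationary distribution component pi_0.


Stationary distribution: pi_0 = p10/(p01+p10), pi_1 = p01/(p01+p10)
p01 = 0.7600, p10 = 0.5400
pi_0 = 0.4154

0.4154


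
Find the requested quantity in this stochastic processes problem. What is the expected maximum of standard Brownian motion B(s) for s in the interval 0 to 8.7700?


E(max B(s)) = sqrt(2t/pi)
= sqrt(2*8.7700/pi)
= sqrt(5.5832)
= 2.3629

2.3629


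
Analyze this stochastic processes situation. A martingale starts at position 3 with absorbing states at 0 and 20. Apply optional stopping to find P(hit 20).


By optional stopping theorem: E(M at tau) = M(0) = 3
P(hit 20)*20 + P(hit 0)*0 = 3
P(hit 20) = (3 - 0)/(20 - 0) = 3/20 = 0.1500

0.1500


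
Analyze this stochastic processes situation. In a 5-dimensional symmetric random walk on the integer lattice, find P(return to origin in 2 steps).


P(return in 2 steps) = P(reverse first step) = 1/(2d)
= 1/10
= 0.1000

0.1000


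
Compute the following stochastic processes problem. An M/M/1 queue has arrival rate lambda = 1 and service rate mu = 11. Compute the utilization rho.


rho = lambda/mu
= 1/11
= 0.0909

0.0909


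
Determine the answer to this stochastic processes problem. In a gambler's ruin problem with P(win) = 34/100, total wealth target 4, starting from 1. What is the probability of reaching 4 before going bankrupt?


Gambler's ruin formula:
r = q/p = 0.6600/0.3400 = 1.9412
P(win) = (1 - r^i)/(1 - r^N)
= (1 - 1.9412^1)/(1 - 1.9412^4)
= 0.0713

0.0713


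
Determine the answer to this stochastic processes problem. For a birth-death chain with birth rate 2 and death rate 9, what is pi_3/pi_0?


For birth-death process, pi_n/pi_0 = (lambda/mu)^n
= (2/9)^3
= 0.0110

0.0110


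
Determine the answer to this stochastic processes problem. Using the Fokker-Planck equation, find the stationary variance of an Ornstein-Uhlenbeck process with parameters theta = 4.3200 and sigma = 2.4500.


Stationary variance = sigma^2 / (2*theta)
= 2.4500^2 / (2*4.3200)
= 6.0025 / 8.6400
= 0.6947

0.6947


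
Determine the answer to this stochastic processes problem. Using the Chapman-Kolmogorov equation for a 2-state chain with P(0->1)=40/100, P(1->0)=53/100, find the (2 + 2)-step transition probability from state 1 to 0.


P^4 = P^2 * P^2
Computing via matrix multiplication of the transition matrix.
Entry (1,0) of P^4 = 0.5699

0.5699


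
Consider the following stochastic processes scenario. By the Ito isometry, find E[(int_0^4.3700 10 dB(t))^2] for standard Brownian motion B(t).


By Ito isometry: E[(int f dB)^2] = int f^2 dt
= 10^2 * 4.3700
= 100 * 4.3700 = 437.0000

437.0000


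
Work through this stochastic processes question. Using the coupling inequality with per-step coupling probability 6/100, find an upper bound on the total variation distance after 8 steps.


TV distance bound <= (1-delta)^n
= (1 - 0.0600)^8
= 0.9400^8
= 0.6096

0.6096


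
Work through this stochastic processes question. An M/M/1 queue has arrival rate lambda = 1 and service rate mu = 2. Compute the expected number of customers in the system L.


rho = 1/2 = 0.5000
L = rho/(1-rho)
= 0.5000/0.5000
= 1.0000

1.0000


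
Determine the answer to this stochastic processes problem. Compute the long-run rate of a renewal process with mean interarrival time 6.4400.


Long-run renewal rate = 1/E(X)
= 1/6.4400
= 0.1553

0.1553


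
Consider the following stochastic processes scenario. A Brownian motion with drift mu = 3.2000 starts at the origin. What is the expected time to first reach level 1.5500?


Expected first passage time = a/mu
= 1.5500/3.2000
= 0.4844

0.4844


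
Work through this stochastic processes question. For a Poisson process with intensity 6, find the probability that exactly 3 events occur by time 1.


P(N(t)=k) = (lambda*t)^k * exp(-lambda*t) / k!
lambda*t = 6
= 6^3 * exp(-6) / 3!
= 216 * 0.0025 / 6
= 0.0892

0.0892


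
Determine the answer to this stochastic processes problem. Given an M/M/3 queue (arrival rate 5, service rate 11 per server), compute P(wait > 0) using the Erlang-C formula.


a = lambda/mu = 0.4545
rho = a/c = 0.1515
Erlang-C formula applied:
C(c,a) = 0.0117

0.0117


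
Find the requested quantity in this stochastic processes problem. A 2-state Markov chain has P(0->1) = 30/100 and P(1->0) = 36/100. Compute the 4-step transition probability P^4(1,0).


Computing P^4 by matrix multiplication.
P = [[0.7000, 0.3000], [0.3600, 0.6400]]
After raising P to the power 4:
P^4(1,0) = 0.5382

0.5382


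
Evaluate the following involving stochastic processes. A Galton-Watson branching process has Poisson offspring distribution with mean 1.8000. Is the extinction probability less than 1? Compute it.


Since mu = 1.8000 > 1, extinction prob q < 1.
Solve s = exp(mu*(s-1)) iteratively.
q = 0.2676

0.2676
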